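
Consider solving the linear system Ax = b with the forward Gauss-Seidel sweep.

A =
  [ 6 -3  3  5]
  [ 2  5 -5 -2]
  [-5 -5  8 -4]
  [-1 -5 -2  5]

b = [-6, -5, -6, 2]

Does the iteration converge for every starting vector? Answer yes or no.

no

Let D = diag(6, 5, 8, 5); L, U the strict triangles.
GS T = -(D+L)⁻¹U: row 0 first, T[0,3] = -(5)/(6) = -0.8333; later rows by forward substitution.
  T[0,:] = [+0.0000 +0.5000 -0.5000 -0.8333]
  T[1,:] = [+0.0000 -0.2000 +1.2000 +0.7333]
  T[2,:] = [+0.0000 +0.1875 +0.4375 +0.4375]
  T[3,:] = [+0.0000 -0.0250 +1.2750 +0.7417]
|eigenvalues of T|: 1.4641, 0.3994, 0.0855, 0.0000.
ρ = 1.4641; 1.4641 > 1: divergent.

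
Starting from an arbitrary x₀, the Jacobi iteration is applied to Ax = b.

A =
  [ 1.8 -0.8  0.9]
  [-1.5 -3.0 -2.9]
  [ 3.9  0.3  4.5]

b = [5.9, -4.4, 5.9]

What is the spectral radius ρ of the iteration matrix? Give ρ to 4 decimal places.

0.8370

Write A = D+L+U with D = diag(1.8, -3, 4.5).
Jacobi T = -D⁻¹(L+U): T[0,1] = -(-0.8)/(1.8) = +0.4444; T[0,0] = 0.
  T[0,:] = [+0.0000, +0.4444, -0.5000]
  T[1,:] = [-0.5000, +0.0000, -0.9667]
  T[2,:] = [-0.8667, -0.0667, +0.0000]
|λ(T)| sorted: 0.8370, 0.6519, 0.6519.
ρ(T) = max|λ| = 0.8370; 0.8370 < 1: convergent.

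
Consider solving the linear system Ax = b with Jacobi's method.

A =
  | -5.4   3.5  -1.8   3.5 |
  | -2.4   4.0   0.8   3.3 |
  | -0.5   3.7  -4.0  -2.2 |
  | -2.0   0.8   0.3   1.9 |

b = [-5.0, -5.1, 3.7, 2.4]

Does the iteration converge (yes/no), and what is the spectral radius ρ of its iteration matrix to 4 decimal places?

Split A = D + L + U, D = diag(-5.4, 4, -4, 1.9).
Jacobi T = -D⁻¹(L+U): T[3,2] = -(0.3)/(1.9) = -0.1579; T[3,3] = 0.
  T[0,:] = [+0.0000 +0.6481 -0.3333 +0.6481]
  T[1,:] = [+0.6000 +0.0000 -0.2000 -0.8250]
  T[2,:] = [-0.1250 +0.9250 +0.0000 -0.5500]
  T[3,:] = [+1.0526 -0.4211 -0.1579 +0.0000]
eigenvalue magnitudes: 1.3985, 1.0234, 0.4581, 0.4581.
ρ(T) = max|λ| = 1.3985; 1.3985 > 1, so it fails to converge.

no, ρ = 1.3985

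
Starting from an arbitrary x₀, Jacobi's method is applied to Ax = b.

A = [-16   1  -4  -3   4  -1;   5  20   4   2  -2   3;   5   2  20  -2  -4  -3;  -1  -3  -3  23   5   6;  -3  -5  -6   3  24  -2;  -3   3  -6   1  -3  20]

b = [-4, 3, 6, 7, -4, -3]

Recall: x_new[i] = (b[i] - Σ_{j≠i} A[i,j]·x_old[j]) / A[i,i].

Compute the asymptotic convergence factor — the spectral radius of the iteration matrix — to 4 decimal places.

0.5215

A = D + L + U where D = diag(-16, 20, 20, 23, 24, 20).
Jacobi T = -D⁻¹(L+U): T[1,5] = -(3)/(20) = -0.1500; T[1,1] = 0.
  T[0,:] = [+0.0000, +0.0625, -0.2500, -0.1875, +0.2500, -0.0625]
  T[1,:] = [-0.2500, +0.0000, -0.2000, -0.1000, +0.1000, -0.1500]
  T[2,:] = [-0.2500, -0.1000, +0.0000, +0.1000, +0.2000, +0.1500]
  T[3,:] = [+0.0435, +0.1304, +0.1304, +0.0000, -0.2174, -0.2609]
  T[4,:] = [+0.1250, +0.2083, +0.2500, -0.1250, +0.0000, +0.0833]
  T[5,:] = [+0.1500, -0.1500, +0.3000, -0.0500, +0.1500, +0.0000]
moduli |λ_i(T)| = 0.5215, 0.3611, 0.3341, 0.2711, 0.1637, 0.1637.
ρ = 0.5215; 0.5215 < 1: convergent.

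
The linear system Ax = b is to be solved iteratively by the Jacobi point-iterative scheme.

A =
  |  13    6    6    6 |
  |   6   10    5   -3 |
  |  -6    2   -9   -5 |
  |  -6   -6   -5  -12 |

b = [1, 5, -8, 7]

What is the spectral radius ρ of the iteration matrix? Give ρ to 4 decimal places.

Write A = D+L+U with D = diag(13, 10, -9, -12).
Jacobi: T = -D⁻¹(L+U), T[3,0] = -(-6)/(-12) = -0.5000; T[3,3] = 0.
  T[0,:] = [+0.0000 -0.4615 -0.4615 -0.4615]
  T[1,:] = [-0.6000 +0.0000 -0.5000 +0.3000]
  T[2,:] = [-0.6667 +0.2222 +0.0000 -0.5556]
  T[3,:] = [-0.5000 -0.5000 -0.4167 +0.0000]
eigenvalue magnitudes: 1.1853, 0.5540, 0.5191, 0.5191.
ρ(T) = max|λ| = 1.1853; 1.1853 > 1 ⇒ diverges.

1.1853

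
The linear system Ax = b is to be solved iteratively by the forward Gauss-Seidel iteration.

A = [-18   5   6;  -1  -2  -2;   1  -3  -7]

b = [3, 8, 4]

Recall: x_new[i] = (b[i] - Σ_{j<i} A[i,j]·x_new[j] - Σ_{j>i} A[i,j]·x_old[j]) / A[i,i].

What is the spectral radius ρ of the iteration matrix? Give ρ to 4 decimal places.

Let D = diag(-18, -2, -7); L, U the strict triangles.
Gauss-Seidel: T = -(D+L)⁻¹U, row 0 first, T[0,2] = -(6)/(-18) = +0.3333; later rows by forward substitution.
  T[0,:] = [+0.0000 +0.2778 +0.3333]
  T[1,:] = [+0.0000 -0.1389 -1.1667]
  T[2,:] = [+0.0000 +0.0992 +0.5476]
|eigenvalues of T|: 0.2500, 0.1587, 0.0000.
ρ(T) = max|λ| = 0.2500; 0.2500 < 1, so it converges for any x₀.

0.2500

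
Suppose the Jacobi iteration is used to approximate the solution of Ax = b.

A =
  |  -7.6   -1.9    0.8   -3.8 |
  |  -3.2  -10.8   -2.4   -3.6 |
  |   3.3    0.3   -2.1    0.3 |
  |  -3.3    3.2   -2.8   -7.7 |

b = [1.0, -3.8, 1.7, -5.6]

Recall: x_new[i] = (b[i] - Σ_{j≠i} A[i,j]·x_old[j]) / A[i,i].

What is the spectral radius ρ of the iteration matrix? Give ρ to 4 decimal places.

0.8652

Write A = D+L+U with D = diag(-7.6, -10.8, -2.1, -7.7).
T_J = -D⁻¹(L+U): T[2,1] = -(0.3)/(-2.1) = +0.1429; T[2,2] = 0.
  T[0,:] = [+0.0000 -0.2500 +0.1053 -0.5000]
  T[1,:] = [-0.2963 +0.0000 -0.2222 -0.3333]
  T[2,:] = [+1.5714 +0.1429 +0.0000 +0.1429]
  T[3,:] = [-0.4286 +0.4156 -0.3636 +0.0000]
moduli |λ_i(T)| = 0.8652, 0.6486, 0.6486, 0.1311.
ρ(T) = max|λ| = 0.8652; 0.8652 < 1 ⇒ converges.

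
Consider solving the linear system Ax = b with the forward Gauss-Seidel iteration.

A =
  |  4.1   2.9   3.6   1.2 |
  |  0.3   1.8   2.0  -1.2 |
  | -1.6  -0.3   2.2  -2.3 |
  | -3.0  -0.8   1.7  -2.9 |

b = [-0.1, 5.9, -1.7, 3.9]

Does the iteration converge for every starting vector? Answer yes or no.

no

Split A = D + L + U, D = diag(4.1, 1.8, 2.2, -2.9).
T_GS = -(D+L)⁻¹U: row 0 first, T[0,1] = -(2.9)/(4.1) = -0.7073; later rows by forward substitution.
  T[0,:] = [+0.0000 -0.7073 -0.8780 -0.2927]
  T[1,:] = [+0.0000 +0.1179 -0.9648 +0.7154]
  T[2,:] = [+0.0000 -0.4983 -0.7701 +0.9302]
  T[3,:] = [+0.0000 +0.4071 +0.7230 +0.6507]
moduli |λ_i(T)| = 1.5811, 1.0832, 0.4963, 0.0000.
ρ = 1.5811; 1.5811 > 1: divergent.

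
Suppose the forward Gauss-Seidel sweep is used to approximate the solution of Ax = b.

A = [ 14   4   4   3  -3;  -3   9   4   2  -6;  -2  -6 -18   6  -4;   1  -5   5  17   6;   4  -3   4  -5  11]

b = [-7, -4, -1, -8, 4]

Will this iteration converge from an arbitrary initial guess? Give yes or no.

yes

Let D = diag(14, 9, -18, 17, 11); L, U the strict triangles.
GS T = -(D+L)⁻¹U: row 0 first, T[0,2] = -(4)/(14) = -0.2857; later rows by forward substitution.
  T[0,:] = [+0.0000  -0.2857  -0.2857  -0.2143  +0.2143]
  T[1,:] = [+0.0000  -0.0952  -0.5397  -0.2937  +0.7381]
  T[2,:] = [+0.0000  +0.0635  +0.2116  +0.4550  -0.4921]
  T[3,:] = [+0.0000  -0.0299  -0.2042  -0.2076  -0.0037]
  T[4,:] = [+0.0000  +0.0413  -0.2131  -0.2620  +0.3006]
|λ(T)| sorted: 0.5297, 0.2346, 0.2346, 0.1863, 0.0000.
ρ(T) = max|λ| = 0.5297; 0.5297 < 1: convergent.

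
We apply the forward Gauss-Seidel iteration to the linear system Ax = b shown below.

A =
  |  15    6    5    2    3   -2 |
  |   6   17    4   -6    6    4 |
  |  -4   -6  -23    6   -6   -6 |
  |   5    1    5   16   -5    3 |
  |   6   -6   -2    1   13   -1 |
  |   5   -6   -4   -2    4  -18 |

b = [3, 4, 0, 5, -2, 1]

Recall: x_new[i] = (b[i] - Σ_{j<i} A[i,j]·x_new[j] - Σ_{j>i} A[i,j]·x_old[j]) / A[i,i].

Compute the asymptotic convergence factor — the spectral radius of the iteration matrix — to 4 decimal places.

0.5538

Write A = D+L+U with D = diag(15, 17, -23, 16, 13, -18).
GS T = -(D+L)⁻¹U: row 0 first, T[0,4] = -(3)/(15) = -0.2000; later rows by forward substitution.
  T[0,:] = [+0.0000  -0.4000  -0.3333  -0.1333  -0.2000  +0.1333]
  T[1,:] = [+0.0000  +0.1412  -0.1176  +0.4000  -0.2824  -0.2824]
  T[2,:] = [+0.0000  +0.0327  +0.0887  +0.1797  -0.1524  -0.2104]
  T[3,:] = [+0.0000  +0.1059  +0.0838  -0.0395  +0.4403  -0.1458]
  T[4,:] = [+0.0000  +0.2467  +0.1067  +0.2768  -0.0953  -0.1361]
  T[5,:] = [+0.0000  -0.1224  -0.0587  -0.1444  +0.0023  +0.1639]
|eigenvalues of T|: 0.5538, 0.2789, 0.2789, 0.1346, 0.0283, 0.0000.
ρ = 0.5538; 0.5538 < 1 ⇒ converges.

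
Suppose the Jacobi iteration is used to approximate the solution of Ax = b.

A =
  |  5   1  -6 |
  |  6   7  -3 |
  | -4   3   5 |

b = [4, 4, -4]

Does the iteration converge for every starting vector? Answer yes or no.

no

A = D + L + U where D = diag(5, 7, 5).
Jacobi: T = -D⁻¹(L+U), T[2,0] = -(-4)/(5) = +0.8000; T[2,2] = 0.
  T[0,:] = [+0.0000 -0.2000 +1.2000]
  T[1,:] = [-0.8571 +0.0000 +0.4286]
  T[2,:] = [+0.8000 -0.6000 +0.0000]
|roots of det(T-λI)|: 1.1606, 0.6875, 0.6875.
ρ(T) = max|λ| = 1.1606; 1.1606 > 1 ⇒ diverges.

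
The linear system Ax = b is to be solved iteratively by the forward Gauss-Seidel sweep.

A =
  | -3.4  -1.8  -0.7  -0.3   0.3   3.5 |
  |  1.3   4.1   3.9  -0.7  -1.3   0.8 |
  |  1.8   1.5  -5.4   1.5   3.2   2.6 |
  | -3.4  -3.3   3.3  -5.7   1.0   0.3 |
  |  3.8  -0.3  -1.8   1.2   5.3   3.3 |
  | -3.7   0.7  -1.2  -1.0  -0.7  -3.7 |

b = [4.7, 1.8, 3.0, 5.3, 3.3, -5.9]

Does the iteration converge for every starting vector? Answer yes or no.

Diagonal D = diag(-3.4, 4.1, -5.4, -5.7, 5.3, -3.7); L, U strict lower/upper.
T_GS = -(D+L)⁻¹U: row 0 first, T[0,4] = -(0.3)/(-3.4) = +0.0882; later rows by forward substitution.
  T[0,:] = [+0.0000, -0.5294, -0.2059, -0.0882, +0.0882, +1.0294]
  T[1,:] = [+0.0000, +0.1679, -0.8859, +0.1987, +0.2891, -0.5215]
  T[2,:] = [+0.0000, -0.1298, -0.3147, +0.3036, +0.7023, +0.6798]
  T[3,:] = [+0.0000, +0.1434, +0.4535, +0.1133, +0.3620, +0.1341]
  T[4,:] = [+0.0000, +0.3125, -0.1121, +0.1519, +0.1097, -1.1897]
  T[5,:] = [+0.0000, +0.5054, +0.0390, -0.0320, -0.3799, -1.1597]
moduli |λ_i(T)| = 1.6045, 0.5435, 0.3753, 0.3753, 0.1244, 0.0000.
ρ(T) = max|λ| = 1.6045; 1.6045 > 1: divergent.

no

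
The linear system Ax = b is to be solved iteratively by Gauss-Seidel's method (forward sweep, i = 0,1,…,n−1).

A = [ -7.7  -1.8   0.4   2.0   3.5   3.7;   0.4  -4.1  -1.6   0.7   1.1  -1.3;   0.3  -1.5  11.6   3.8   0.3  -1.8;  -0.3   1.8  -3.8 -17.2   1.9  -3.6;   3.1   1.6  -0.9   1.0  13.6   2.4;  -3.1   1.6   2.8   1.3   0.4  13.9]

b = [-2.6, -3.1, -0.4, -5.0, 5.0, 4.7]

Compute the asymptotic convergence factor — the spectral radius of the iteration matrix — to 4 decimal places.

0.3070

A = D + L + U where D = diag(-7.7, -4.1, 11.6, -17.2, 13.6, 13.9).
T_GS = -(D+L)⁻¹U: row 0 first, T[0,1] = -(-1.8)/(-7.7) = -0.2338; later rows by forward substitution.
  T[0,:] = [+0.0000, -0.2338, +0.0519, +0.2597, +0.4545, +0.4805]
  T[1,:] = [+0.0000, -0.0228, -0.3852, +0.1961, +0.3126, -0.2702]
  T[2,:] = [+0.0000, +0.0031, -0.0512, -0.3089, +0.0028, +0.1078]
  T[3,:] = [+0.0000, +0.0010, -0.0299, +0.0842, +0.1346, -0.2698]
  T[4,:] = [+0.0000, +0.0561, +0.0323, -0.1089, -0.1501, -0.2272]
  T[5,:] = [+0.0000, -0.0518, +0.0681, +0.0928, +0.0565, +0.1483]
|λ(T)| sorted: 0.3070, 0.2307, 0.2299, 0.2299, 0.0347, 0.0000.
ρ = 0.3070; 0.3070 < 1: convergent.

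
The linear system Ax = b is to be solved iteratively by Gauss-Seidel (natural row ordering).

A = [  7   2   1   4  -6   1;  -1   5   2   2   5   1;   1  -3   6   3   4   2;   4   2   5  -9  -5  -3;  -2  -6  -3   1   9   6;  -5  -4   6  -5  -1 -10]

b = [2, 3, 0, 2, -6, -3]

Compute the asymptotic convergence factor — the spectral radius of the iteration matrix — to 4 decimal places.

1.5125

Let D = diag(7, 5, 6, -9, 9, -10); L, U the strict triangles.
GS T = -(D+L)⁻¹U: row 0 first, T[0,3] = -(4)/(7) = -0.5714; later rows by forward substitution.
  T[0,:] = [+0.0000, -0.2857, -0.1429, -0.5714, +0.8571, -0.1429]
  T[1,:] = [+0.0000, -0.0571, -0.4286, -0.5143, -0.8286, -0.2286]
  T[2,:] = [+0.0000, +0.0190, -0.1905, -0.6619, -1.2238, -0.4238]
  T[3,:] = [+0.0000, -0.1291, -0.2646, -0.7360, -1.0386, -0.6831]
  T[4,:] = [+0.0000, -0.0809, -0.3516, -0.6087, -0.6544, -0.9162]
  T[5,:] = [+0.0000, +0.2498, +0.2960, +0.5231, -0.2467, +0.3417]
|roots of det(T-λI)|: 1.5125, 0.7607, 0.6182, 0.1220, 0.1220, 0.0000.
ρ = 1.5125; 1.5125 > 1: divergent.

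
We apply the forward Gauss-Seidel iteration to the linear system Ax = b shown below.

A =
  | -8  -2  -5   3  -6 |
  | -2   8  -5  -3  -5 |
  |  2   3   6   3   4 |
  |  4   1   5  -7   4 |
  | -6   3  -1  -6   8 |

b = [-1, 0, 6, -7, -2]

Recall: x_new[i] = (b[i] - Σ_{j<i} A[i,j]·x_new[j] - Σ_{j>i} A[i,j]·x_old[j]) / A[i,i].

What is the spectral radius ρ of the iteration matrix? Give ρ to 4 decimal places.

Write A = D+L+U with D = diag(-8, 8, 6, -7, 8).
Gauss-Seidel: T = -(D+L)⁻¹U, row 0 first, T[0,2] = -(-5)/(-8) = -0.6250; later rows by forward substitution.
  T[0,:] = [+0.0000 -0.2500 -0.6250 +0.3750 -0.7500]
  T[1,:] = [+0.0000 -0.0625 +0.4688 +0.4688 +0.4375]
  T[2,:] = [+0.0000 +0.1146 -0.0260 -0.8594 -0.6354]
  T[3,:] = [+0.0000 -0.0699 -0.3088 -0.3326 -0.2485]
  T[4,:] = [+0.0000 -0.2022 -0.8794 -0.2514 -0.9924]
|eigenvalues of T|: 1.5354, 0.5376, 0.2594, 0.1564, 0.0000.
spectral radius ρ = 1.5354; 1.5354 > 1, so it fails to converge.

1.5354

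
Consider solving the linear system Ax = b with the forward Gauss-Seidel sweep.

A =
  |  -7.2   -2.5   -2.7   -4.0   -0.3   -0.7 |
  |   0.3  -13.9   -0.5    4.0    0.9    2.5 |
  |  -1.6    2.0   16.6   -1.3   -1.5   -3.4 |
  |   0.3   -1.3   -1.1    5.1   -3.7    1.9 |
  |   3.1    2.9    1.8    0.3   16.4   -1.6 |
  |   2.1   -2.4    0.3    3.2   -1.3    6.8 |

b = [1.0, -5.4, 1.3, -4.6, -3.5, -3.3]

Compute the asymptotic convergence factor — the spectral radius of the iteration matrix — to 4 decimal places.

Split A = D + L + U, D = diag(-7.2, -13.9, 16.6, 5.1, 16.4, 6.8).
Gauss-Seidel: T = -(D+L)⁻¹U, row 0 first, T[0,5] = -(-0.7)/(-7.2) = -0.0972; later rows by forward substitution.
  T[0,:] = [+0.0000  -0.3472  -0.3750  -0.5556  -0.0417  -0.0972]
  T[1,:] = [+0.0000  -0.0075  -0.0441  +0.2758  +0.0638  +0.1778]
  T[2,:] = [+0.0000  -0.0326  -0.0308  -0.0085  +0.0787  +0.1740]
  T[3,:] = [+0.0000  +0.0115  +0.0042  +0.1012  +0.7612  -0.2840]
  T[4,:] = [+0.0000  +0.0703  +0.0820  +0.0553  -0.0260  +0.0706]
  T[5,:] = [+0.0000  +0.1141  +0.1153  +0.2323  -0.3312  +0.2322]
|eigenvalues of T|: 0.3549, 0.2415, 0.2415, 0.2318, 0.0045, 0.0000.
ρ(T) = max|λ| = 0.3549; 0.3549 < 1: convergent.

0.3549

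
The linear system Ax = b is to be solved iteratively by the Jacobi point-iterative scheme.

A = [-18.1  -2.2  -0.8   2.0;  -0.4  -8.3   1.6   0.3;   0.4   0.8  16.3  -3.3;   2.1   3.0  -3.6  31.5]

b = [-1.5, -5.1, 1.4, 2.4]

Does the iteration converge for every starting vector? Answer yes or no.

Let D = diag(-18.1, -8.3, 16.3, 31.5); L, U the strict triangles.
Jacobi: T = -D⁻¹(L+U), T[1,2] = -(1.6)/(-8.3) = +0.1928; T[1,1] = 0.
  T[0,:] = [+0.0000 -0.1215 -0.0442 +0.1105]
  T[1,:] = [-0.0482 +0.0000 +0.1928 +0.0361]
  T[2,:] = [-0.0245 -0.0491 +0.0000 +0.2025]
  T[3,:] = [-0.0667 -0.0952 +0.1143 +0.0000]
|λ(T)| sorted: 0.1707, 0.1101, 0.1101, 0.0776.
ρ(T) = max|λ| = 0.1707; 0.1707 < 1 ⇒ converges.

yes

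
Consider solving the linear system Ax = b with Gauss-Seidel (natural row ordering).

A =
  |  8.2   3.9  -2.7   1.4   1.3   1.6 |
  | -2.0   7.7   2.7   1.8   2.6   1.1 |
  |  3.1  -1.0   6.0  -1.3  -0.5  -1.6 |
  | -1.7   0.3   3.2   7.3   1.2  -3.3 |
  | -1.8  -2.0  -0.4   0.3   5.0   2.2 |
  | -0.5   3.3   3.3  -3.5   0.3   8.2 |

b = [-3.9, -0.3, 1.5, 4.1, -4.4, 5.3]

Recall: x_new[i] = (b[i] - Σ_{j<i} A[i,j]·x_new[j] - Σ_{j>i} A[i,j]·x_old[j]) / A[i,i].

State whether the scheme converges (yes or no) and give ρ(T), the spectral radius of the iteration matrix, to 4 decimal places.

yes, ρ = 0.7293

A = D + L + U where D = diag(8.2, 7.7, 6, 7.3, 5, 8.2).
GS T = -(D+L)⁻¹U: row 0 first, T[0,3] = -(1.4)/(8.2) = -0.1707; later rows by forward substitution.
  T[0,:] = [+0.0000  -0.4756  +0.3293  -0.1707  -0.1585  -0.1951]
  T[1,:] = [+0.0000  -0.1235  -0.2651  -0.2781  -0.3788  -0.1935]
  T[2,:] = [+0.0000  +0.2251  -0.2143  +0.2585  +0.1021  +0.3352]
  T[3,:] = [+0.0000  -0.2044  +0.1815  -0.1417  -0.2305  +0.2676]
  T[4,:] = [+0.0000  -0.1904  -0.0155  -0.1435  -0.1866  -0.5769]
  T[5,:] = [+0.0000  -0.1502  +0.2911  -0.0577  +0.0101  +0.0664]
|roots of det(T-λI)|: 0.7293, 0.3413, 0.1709, 0.1709, 0.0219, 0.0000.
spectral radius ρ = 0.7293; 0.7293 < 1 ⇒ converges.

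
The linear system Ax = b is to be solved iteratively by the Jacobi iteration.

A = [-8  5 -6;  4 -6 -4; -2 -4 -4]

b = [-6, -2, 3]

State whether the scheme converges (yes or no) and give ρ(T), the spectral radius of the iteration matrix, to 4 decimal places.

no, ρ = 1.4014

Write A = D+L+U with D = diag(-8, -6, -4).
T_J = -D⁻¹(L+U): T[2,0] = -(-2)/(-4) = -0.5000; T[2,2] = 0.
  T[0,:] = [+0.0000, +0.6250, -0.7500]
  T[1,:] = [+0.6667, +0.0000, -0.6667]
  T[2,:] = [-0.5000, -1.0000, +0.0000]
|roots of det(T-λI)|: 1.4014, 0.7110, 0.7110.
ρ = 1.4014; 1.4014 > 1: divergent.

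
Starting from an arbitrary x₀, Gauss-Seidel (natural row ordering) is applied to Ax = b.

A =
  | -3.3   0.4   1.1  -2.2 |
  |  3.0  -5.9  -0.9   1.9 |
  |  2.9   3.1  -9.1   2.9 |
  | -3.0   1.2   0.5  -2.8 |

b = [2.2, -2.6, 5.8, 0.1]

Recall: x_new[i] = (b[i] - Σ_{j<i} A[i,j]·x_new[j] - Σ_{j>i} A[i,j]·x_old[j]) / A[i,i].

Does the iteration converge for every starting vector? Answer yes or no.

yes

Diagonal D = diag(-3.3, -5.9, -9.1, -2.8); L, U strict lower/upper.
Gauss-Seidel: T = -(D+L)⁻¹U, row 0 first, T[0,2] = -(1.1)/(-3.3) = +0.3333; later rows by forward substitution.
  T[0,:] = [+0.0000, +0.1212, +0.3333, -0.6667]
  T[1,:] = [+0.0000, +0.0616, +0.0169, -0.0169]
  T[2,:] = [+0.0000, +0.0596, +0.1120, +0.1005]
  T[3,:] = [+0.0000, -0.0928, -0.3299, +0.7250]
|λ(T)| sorted: 0.6683, 0.1768, 0.0534, 0.0000.
spectral radius ρ = 0.6683; 0.6683 < 1 ⇒ converges.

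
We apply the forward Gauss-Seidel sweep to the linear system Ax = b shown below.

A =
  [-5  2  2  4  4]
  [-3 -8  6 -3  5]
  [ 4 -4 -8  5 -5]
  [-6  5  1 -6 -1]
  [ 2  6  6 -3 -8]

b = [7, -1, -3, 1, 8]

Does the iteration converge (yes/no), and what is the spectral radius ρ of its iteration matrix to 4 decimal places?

no, ρ = 1.4676

A = D + L + U where D = diag(-5, -8, -8, -6, -8).
GS T = -(D+L)⁻¹U: row 0 first, T[0,1] = -(2)/(-5) = +0.4000; later rows by forward substitution.
  T[0,:] = [+0.0000  +0.4000  +0.4000  +0.8000  +0.8000]
  T[1,:] = [+0.0000  -0.1500  +0.6000  -0.6750  +0.3250]
  T[2,:] = [+0.0000  +0.2750  -0.1000  +1.3625  -0.3875]
  T[3,:] = [+0.0000  -0.4792  +0.0833  -1.1354  -0.7604]
  T[4,:] = [+0.0000  +0.3734  +0.4438  +1.1414  +0.4383]
|roots of det(T-λI)|: 1.4676, 0.8807, 0.8807, 0.0069, 0.0000.
ρ = 1.4676; 1.4676 > 1 ⇒ diverges.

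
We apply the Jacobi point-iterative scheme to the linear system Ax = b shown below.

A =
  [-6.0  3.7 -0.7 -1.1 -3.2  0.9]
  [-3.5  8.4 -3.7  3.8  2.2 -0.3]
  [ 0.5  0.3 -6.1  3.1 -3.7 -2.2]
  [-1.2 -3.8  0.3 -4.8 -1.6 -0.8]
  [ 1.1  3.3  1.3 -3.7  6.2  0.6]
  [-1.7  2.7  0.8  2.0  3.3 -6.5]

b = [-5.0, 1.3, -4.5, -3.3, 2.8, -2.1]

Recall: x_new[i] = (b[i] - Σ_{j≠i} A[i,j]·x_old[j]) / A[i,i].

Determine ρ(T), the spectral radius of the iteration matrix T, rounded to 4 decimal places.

Let D = diag(-6, 8.4, -6.1, -4.8, 6.2, -6.5); L, U the strict triangles.
T_J = -D⁻¹(L+U): T[0,1] = -(3.7)/(-6) = +0.6167; T[0,0] = 0.
  T[0,:] = [+0.0000, +0.6167, -0.1167, -0.1833, -0.5333, +0.1500]
  T[1,:] = [+0.4167, +0.0000, +0.4405, -0.4524, -0.2619, +0.0357]
  T[2,:] = [+0.0820, +0.0492, +0.0000, +0.5082, -0.6066, -0.3607]
  T[3,:] = [-0.2500, -0.7917, +0.0625, +0.0000, -0.3333, -0.1667]
  T[4,:] = [-0.1774, -0.5323, -0.2097, +0.5968, +0.0000, -0.0968]
  T[5,:] = [-0.2615, +0.4154, +0.1231, +0.3077, +0.5077, +0.0000]
eigenvalue magnitudes: 1.1298, 0.8554, 0.4308, 0.4308, 0.4277, 0.4277.
spectral radius ρ = 1.1298; 1.1298 > 1: divergent.

1.1298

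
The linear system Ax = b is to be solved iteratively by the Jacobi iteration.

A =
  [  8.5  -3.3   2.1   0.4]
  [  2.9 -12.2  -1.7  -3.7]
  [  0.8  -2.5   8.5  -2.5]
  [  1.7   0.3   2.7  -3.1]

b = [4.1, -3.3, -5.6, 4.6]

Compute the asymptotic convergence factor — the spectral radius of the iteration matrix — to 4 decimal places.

Split A = D + L + U, D = diag(8.5, -12.2, 8.5, -3.1).
Jacobi T = -D⁻¹(L+U): T[2,3] = -(-2.5)/(8.5) = +0.2941; T[2,2] = 0.
  T[0,:] = [+0.0000, +0.3882, -0.2471, -0.0471]
  T[1,:] = [+0.2377, +0.0000, -0.1393, -0.3033]
  T[2,:] = [-0.0941, +0.2941, +0.0000, +0.2941]
  T[3,:] = [+0.5484, +0.0968, +0.8710, +0.0000]
|λ(T)| sorted: 0.7192, 0.5469, 0.5469, 0.0725.
spectral radius ρ = 0.7192; 0.7192 < 1, so it converges for any x₀.

0.7192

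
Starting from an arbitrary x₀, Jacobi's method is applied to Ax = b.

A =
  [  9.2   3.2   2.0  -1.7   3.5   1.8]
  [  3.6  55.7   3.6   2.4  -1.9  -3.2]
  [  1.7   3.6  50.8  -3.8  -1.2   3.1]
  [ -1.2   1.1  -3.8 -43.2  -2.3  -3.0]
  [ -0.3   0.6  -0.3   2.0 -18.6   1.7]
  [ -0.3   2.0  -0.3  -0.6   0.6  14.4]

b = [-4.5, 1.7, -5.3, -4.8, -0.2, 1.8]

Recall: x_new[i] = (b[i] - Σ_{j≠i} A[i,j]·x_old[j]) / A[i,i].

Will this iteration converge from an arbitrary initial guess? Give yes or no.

yes

A = D + L + U where D = diag(9.2, 55.7, 50.8, -43.2, -18.6, 14.4).
Jacobi: T = -D⁻¹(L+U), T[3,1] = -(1.1)/(-43.2) = +0.0255; T[3,3] = 0.
  T[0,:] = [+0.0000, -0.3478, -0.2174, +0.1848, -0.3804, -0.1957]
  T[1,:] = [-0.0646, +0.0000, -0.0646, -0.0431, +0.0341, +0.0575]
  T[2,:] = [-0.0335, -0.0709, +0.0000, +0.0748, +0.0236, -0.0610]
  T[3,:] = [-0.0278, +0.0255, -0.0880, +0.0000, -0.0532, -0.0694]
  T[4,:] = [-0.0161, +0.0323, -0.0161, +0.1075, +0.0000, +0.0914]
  T[5,:] = [+0.0208, -0.1389, +0.0208, +0.0417, -0.0417, +0.0000]
|λ(T)| sorted: 0.1774, 0.1475, 0.1475, 0.0603, 0.0603, 0.0375.
ρ(T) = max|λ| = 0.1774; 0.1774 < 1: convergent.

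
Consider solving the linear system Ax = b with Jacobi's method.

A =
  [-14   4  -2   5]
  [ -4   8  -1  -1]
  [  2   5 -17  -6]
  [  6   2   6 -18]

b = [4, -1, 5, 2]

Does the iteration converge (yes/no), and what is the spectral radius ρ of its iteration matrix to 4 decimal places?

Split A = D + L + U, D = diag(-14, 8, -17, -18).
Jacobi T = -D⁻¹(L+U): T[2,0] = -(2)/(-17) = +0.1176; T[2,2] = 0.
  T[0,:] = [+0.0000  +0.2857  -0.1429  +0.3571]
  T[1,:] = [+0.5000  +0.0000  +0.1250  +0.1250]
  T[2,:] = [+0.1176  +0.2941  +0.0000  -0.3529]
  T[3,:] = [+0.3333  +0.1111  +0.3333  +0.0000]
|roots of det(T-λI)|: 0.5921, 0.4506, 0.3297, 0.3297.
spectral radius ρ = 0.5921; 0.5921 < 1 ⇒ converges.

yes, ρ = 0.5921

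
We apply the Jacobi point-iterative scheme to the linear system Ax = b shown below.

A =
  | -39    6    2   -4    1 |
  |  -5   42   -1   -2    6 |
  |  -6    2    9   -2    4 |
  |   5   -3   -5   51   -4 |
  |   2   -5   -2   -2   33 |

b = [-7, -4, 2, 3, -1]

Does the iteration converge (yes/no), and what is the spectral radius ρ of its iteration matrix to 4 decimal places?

yes, ρ = 0.2581

Let D = diag(-39, 42, 9, 51, 33); L, U the strict triangles.
Jacobi: T = -D⁻¹(L+U), T[2,4] = -(4)/(9) = -0.4444; T[2,2] = 0.
  T[0,:] = [+0.0000  +0.1538  +0.0513  -0.1026  +0.0256]
  T[1,:] = [+0.1190  +0.0000  +0.0238  +0.0476  -0.1429]
  T[2,:] = [+0.6667  -0.2222  +0.0000  +0.2222  -0.4444]
  T[3,:] = [-0.0980  +0.0588  +0.0980  +0.0000  +0.0784]
  T[4,:] = [-0.0606  +0.1515  +0.0606  +0.0606  +0.0000]
|λ(T)| sorted: 0.2581, 0.1727, 0.1727, 0.1062, 0.1062.
spectral radius ρ = 0.2581; 0.2581 < 1: convergent.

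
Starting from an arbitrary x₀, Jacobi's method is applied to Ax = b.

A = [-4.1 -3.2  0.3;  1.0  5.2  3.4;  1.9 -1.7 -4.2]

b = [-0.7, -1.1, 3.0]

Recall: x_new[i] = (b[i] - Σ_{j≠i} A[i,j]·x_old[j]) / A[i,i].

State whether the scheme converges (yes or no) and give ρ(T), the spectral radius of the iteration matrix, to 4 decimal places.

yes, ρ = 0.8518

Split A = D + L + U, D = diag(-4.1, 5.2, -4.2).
Jacobi T = -D⁻¹(L+U): T[0,2] = -(0.3)/(-4.1) = +0.0732; T[0,0] = 0.
  T[0,:] = [+0.0000  -0.7805  +0.0732]
  T[1,:] = [-0.1923  +0.0000  -0.6538]
  T[2,:] = [+0.4524  -0.4048  +0.0000]
moduli |λ_i(T)| = 0.8518, 0.5270, 0.5270.
ρ(T) = max|λ| = 0.8518; 0.8518 < 1 ⇒ converges.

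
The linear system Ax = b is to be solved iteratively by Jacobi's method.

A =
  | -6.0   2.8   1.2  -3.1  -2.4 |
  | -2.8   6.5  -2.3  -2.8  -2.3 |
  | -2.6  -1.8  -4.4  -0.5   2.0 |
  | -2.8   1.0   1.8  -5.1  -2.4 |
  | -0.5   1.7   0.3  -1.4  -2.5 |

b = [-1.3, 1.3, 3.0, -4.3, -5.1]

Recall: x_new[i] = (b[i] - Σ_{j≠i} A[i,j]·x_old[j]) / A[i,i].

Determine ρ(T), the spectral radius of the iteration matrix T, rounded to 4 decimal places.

Write A = D+L+U with D = diag(-6, 6.5, -4.4, -5.1, -2.5).
Jacobi: T = -D⁻¹(L+U), T[2,1] = -(-1.8)/(-4.4) = -0.4091; T[2,2] = 0.
  T[0,:] = [+0.0000, +0.4667, +0.2000, -0.5167, -0.4000]
  T[1,:] = [+0.4308, +0.0000, +0.3538, +0.4308, +0.3538]
  T[2,:] = [-0.5909, -0.4091, +0.0000, -0.1136, +0.4545]
  T[3,:] = [-0.5490, +0.1961, +0.3529, +0.0000, -0.4706]
  T[4,:] = [-0.2000, +0.6800, +0.1200, -0.5600, +0.0000]
|λ(T)| sorted: 1.3169, 0.6585, 0.5401, 0.5401, 0.3945.
ρ(T) = max|λ| = 1.3169; 1.3169 > 1, so it fails to converge.

1.3169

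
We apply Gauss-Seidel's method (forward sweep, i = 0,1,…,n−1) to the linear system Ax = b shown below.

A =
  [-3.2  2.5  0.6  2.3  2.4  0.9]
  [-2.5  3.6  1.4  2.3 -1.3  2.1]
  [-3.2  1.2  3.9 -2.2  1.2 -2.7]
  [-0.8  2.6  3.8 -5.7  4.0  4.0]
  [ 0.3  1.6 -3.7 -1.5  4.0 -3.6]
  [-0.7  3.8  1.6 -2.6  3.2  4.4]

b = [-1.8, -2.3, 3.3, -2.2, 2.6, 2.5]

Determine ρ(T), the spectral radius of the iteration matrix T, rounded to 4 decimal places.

A = D + L + U where D = diag(-3.2, 3.6, 3.9, -5.7, 4, 4.4).
T_GS = -(D+L)⁻¹U: row 0 first, T[0,2] = -(0.6)/(-3.2) = +0.1875; later rows by forward substitution.
  T[0,:] = [+0.0000, +0.7812, +0.1875, +0.7188, +0.7500, +0.2812]
  T[1,:] = [+0.0000, +0.5425, -0.2587, -0.1398, +0.8819, -0.3880]
  T[2,:] = [+0.0000, +0.4741, +0.2334, +1.1968, +0.0363, +1.0425]
  T[3,:] = [+0.0000, +0.4539, +0.0113, +0.6333, +1.0230, +1.1803]
  T[4,:] = [+0.0000, +0.3331, +0.3096, +1.3466, +0.0082, +2.4410]
  T[5,:] = [+0.0000, -0.4907, -0.0501, -0.8053, -0.0570, -1.0771]
eigenvalue magnitudes: 1.4579, 0.6344, 0.6344, 0.5757, 0.0510, 0.0000.
ρ = 1.4579; 1.4579 > 1, so it fails to converge.

1.4579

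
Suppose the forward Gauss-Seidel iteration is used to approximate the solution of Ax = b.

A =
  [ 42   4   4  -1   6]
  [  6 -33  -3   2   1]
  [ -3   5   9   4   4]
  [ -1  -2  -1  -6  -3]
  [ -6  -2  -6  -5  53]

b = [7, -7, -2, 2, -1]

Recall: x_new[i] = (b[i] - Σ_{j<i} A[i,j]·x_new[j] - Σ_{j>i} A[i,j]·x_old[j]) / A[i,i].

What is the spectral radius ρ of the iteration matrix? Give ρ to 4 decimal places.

0.1902

A = D + L + U where D = diag(42, -33, 9, -6, 53).
Gauss-Seidel: T = -(D+L)⁻¹U, row 0 first, T[0,3] = -(-1)/(42) = +0.0238; later rows by forward substitution.
  T[0,:] = [+0.0000, -0.0952, -0.0952, +0.0238, -0.1429]
  T[1,:] = [+0.0000, -0.0173, -0.1082, +0.0649, +0.0043]
  T[2,:] = [+0.0000, -0.0221, +0.0284, -0.4726, -0.4945]
  T[3,:] = [+0.0000, +0.0253, +0.0472, +0.0532, -0.3952]
  T[4,:] = [+0.0000, -0.0116, -0.0072, -0.0433, -0.1093]
|eigenvalues of T|: 0.1902, 0.1151, 0.1151, 0.0865, 0.0000.
ρ = 0.1902; 0.1902 < 1: convergent.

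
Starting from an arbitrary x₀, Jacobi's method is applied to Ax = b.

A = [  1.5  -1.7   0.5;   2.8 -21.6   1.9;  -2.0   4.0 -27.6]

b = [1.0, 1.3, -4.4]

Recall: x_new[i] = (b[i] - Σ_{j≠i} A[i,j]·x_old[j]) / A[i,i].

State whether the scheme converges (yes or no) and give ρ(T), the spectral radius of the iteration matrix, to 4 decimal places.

Diagonal D = diag(1.5, -21.6, -27.6); L, U strict lower/upper.
Jacobi T = -D⁻¹(L+U): T[0,2] = -(0.5)/(1.5) = -0.3333; T[0,0] = 0.
  T[0,:] = [+0.0000  +1.1333  -0.3333]
  T[1,:] = [+0.1296  +0.0000  +0.0880]
  T[2,:] = [-0.0725  +0.1449  +0.0000]
|eigenvalues of T|: 0.4616, 0.3858, 0.0757.
ρ = 0.4616; 0.4616 < 1, so it converges for any x₀.

yes, ρ = 0.4616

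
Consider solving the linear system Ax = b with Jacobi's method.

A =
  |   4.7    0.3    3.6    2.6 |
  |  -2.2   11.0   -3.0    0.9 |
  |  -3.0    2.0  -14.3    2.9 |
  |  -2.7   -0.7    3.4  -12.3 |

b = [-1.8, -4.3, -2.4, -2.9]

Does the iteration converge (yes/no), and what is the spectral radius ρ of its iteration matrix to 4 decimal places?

A = D + L + U where D = diag(4.7, 11, -14.3, -12.3).
Jacobi: T = -D⁻¹(L+U), T[3,2] = -(3.4)/(-12.3) = +0.2764; T[3,3] = 0.
  T[0,:] = [+0.0000, -0.0638, -0.7660, -0.5532]
  T[1,:] = [+0.2000, +0.0000, +0.2727, -0.0818]
  T[2,:] = [-0.2098, +0.1399, +0.0000, +0.2028]
  T[3,:] = [-0.2195, -0.0569, +0.2764, +0.0000]
moduli |λ_i(T)| = 0.6453, 0.4692, 0.2934, 0.1174.
ρ(T) = max|λ| = 0.6453; 0.6453 < 1 ⇒ converges.

yes, ρ = 0.6453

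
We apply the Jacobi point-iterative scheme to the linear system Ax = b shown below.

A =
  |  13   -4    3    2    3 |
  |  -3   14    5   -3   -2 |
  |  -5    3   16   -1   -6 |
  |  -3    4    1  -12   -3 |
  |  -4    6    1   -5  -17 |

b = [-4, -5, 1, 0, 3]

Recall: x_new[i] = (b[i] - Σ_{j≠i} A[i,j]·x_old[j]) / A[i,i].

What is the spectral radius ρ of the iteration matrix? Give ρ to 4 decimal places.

Split A = D + L + U, D = diag(13, 14, 16, -12, -17).
Jacobi T = -D⁻¹(L+U): T[2,1] = -(3)/(16) = -0.1875; T[2,2] = 0.
  T[0,:] = [+0.0000, +0.3077, -0.2308, -0.1538, -0.2308]
  T[1,:] = [+0.2143, +0.0000, -0.3571, +0.2143, +0.1429]
  T[2,:] = [+0.3125, -0.1875, +0.0000, +0.0625, +0.3750]
  T[3,:] = [-0.2500, +0.3333, +0.0833, +0.0000, -0.2500]
  T[4,:] = [-0.2353, +0.3529, +0.0588, -0.2941, +0.0000]
|eigenvalues of T|: 0.8242, 0.2938, 0.2938, 0.2560, 0.1871.
ρ(T) = max|λ| = 0.8242; 0.8242 < 1: convergent.

0.8242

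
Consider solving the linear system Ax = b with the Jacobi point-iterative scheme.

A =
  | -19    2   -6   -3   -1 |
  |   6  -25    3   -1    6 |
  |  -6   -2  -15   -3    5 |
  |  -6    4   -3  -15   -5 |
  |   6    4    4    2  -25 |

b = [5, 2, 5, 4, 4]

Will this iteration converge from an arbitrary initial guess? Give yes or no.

yes

Split A = D + L + U, D = diag(-19, -25, -15, -15, -25).
T_J = -D⁻¹(L+U): T[2,1] = -(-2)/(-15) = -0.1333; T[2,2] = 0.
  T[0,:] = [+0.0000  +0.1053  -0.3158  -0.1579  -0.0526]
  T[1,:] = [+0.2400  +0.0000  +0.1200  -0.0400  +0.2400]
  T[2,:] = [-0.4000  -0.1333  +0.0000  -0.2000  +0.3333]
  T[3,:] = [-0.4000  +0.2667  -0.2000  +0.0000  -0.3333]
  T[4,:] = [+0.2400  +0.1600  +0.1600  +0.0800  +0.0000]
|eigenvalues of T|: 0.5703, 0.3363, 0.3363, 0.1203, 0.0220.
spectral radius ρ = 0.5703; 0.5703 < 1: convergent.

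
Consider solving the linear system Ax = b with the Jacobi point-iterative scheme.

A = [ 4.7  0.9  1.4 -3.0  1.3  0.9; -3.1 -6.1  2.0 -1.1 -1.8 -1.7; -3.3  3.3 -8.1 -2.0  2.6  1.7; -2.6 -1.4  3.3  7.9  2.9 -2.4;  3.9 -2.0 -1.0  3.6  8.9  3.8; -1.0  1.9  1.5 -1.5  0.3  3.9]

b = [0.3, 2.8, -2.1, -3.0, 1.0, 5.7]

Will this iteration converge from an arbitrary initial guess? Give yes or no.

no

Split A = D + L + U, D = diag(4.7, -6.1, -8.1, 7.9, 8.9, 3.9).
Jacobi: T = -D⁻¹(L+U), T[5,4] = -(0.3)/(3.9) = -0.0769; T[5,5] = 0.
  T[0,:] = [+0.0000  -0.1915  -0.2979  +0.6383  -0.2766  -0.1915]
  T[1,:] = [-0.5082  +0.0000  +0.3279  -0.1803  -0.2951  -0.2787]
  T[2,:] = [-0.4074  +0.4074  +0.0000  -0.2469  +0.3210  +0.2099]
  T[3,:] = [+0.3291  +0.1772  -0.4177  +0.0000  -0.3671  +0.3038]
  T[4,:] = [-0.4382  +0.2247  +0.1124  -0.4045  +0.0000  -0.4270]
  T[5,:] = [+0.2564  -0.4872  -0.3846  +0.3846  -0.0769  +0.0000]
|eigenvalues of T|: 1.2692, 0.7764, 0.4706, 0.4706, 0.3393, 0.3393.
ρ = 1.2692; 1.2692 > 1 ⇒ diverges.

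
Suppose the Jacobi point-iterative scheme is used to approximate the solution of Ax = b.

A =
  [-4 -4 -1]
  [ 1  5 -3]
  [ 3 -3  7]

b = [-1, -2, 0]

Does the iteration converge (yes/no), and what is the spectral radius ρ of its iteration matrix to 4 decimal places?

yes, ρ = 0.9295

Write A = D+L+U with D = diag(-4, 5, 7).
T_J = -D⁻¹(L+U): T[1,0] = -(1)/(5) = -0.2000; T[1,1] = 0.
  T[0,:] = [+0.0000, -1.0000, -0.2500]
  T[1,:] = [-0.2000, +0.0000, +0.6000]
  T[2,:] = [-0.4286, +0.4286, +0.0000]
|λ(T)| sorted: 0.9295, 0.5474, 0.5474.
spectral radius ρ = 0.9295; 0.9295 < 1, so it converges for any x₀.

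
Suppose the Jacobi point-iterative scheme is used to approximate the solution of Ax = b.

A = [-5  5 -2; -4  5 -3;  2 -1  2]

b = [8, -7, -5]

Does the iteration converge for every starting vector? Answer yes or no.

no

A = D + L + U where D = diag(-5, 5, 2).
Jacobi T = -D⁻¹(L+U): T[0,1] = -(5)/(-5) = +1.0000; T[0,0] = 0.
  T[0,:] = [+0.0000  +1.0000  -0.4000]
  T[1,:] = [+0.8000  +0.0000  +0.6000]
  T[2,:] = [-1.0000  +0.5000  +0.0000]
|eigenvalues of T|: 1.4258, 0.7301, 0.7301.
spectral radius ρ = 1.4258; 1.4258 > 1, so it fails to converge.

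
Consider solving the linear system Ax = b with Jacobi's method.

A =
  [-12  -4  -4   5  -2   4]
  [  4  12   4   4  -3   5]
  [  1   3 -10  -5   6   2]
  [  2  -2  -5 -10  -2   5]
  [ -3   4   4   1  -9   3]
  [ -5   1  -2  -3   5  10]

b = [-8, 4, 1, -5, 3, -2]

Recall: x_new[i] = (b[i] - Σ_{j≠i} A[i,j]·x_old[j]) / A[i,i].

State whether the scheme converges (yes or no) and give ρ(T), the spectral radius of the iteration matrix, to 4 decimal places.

no, ρ = 1.2008

A = D + L + U where D = diag(-12, 12, -10, -10, -9, 10).
Jacobi T = -D⁻¹(L+U): T[1,3] = -(4)/(12) = -0.3333; T[1,1] = 0.
  T[0,:] = [+0.0000, -0.3333, -0.3333, +0.4167, -0.1667, +0.3333]
  T[1,:] = [-0.3333, +0.0000, -0.3333, -0.3333, +0.2500, -0.4167]
  T[2,:] = [+0.1000, +0.3000, +0.0000, -0.5000, +0.6000, +0.2000]
  T[3,:] = [+0.2000, -0.2000, -0.5000, +0.0000, -0.2000, +0.5000]
  T[4,:] = [-0.3333, +0.4444, +0.4444, +0.1111, +0.0000, +0.3333]
  T[5,:] = [+0.5000, -0.1000, +0.2000, +0.3000, -0.5000, +0.0000]
|λ(T)| sorted: 1.2008, 0.8407, 0.4438, 0.4438, 0.2261, 0.2261.
ρ(T) = max|λ| = 1.2008; 1.2008 > 1 ⇒ diverges.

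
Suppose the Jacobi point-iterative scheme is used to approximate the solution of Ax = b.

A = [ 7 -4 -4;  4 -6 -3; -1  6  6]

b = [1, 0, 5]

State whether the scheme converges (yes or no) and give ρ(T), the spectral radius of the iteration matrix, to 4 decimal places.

no, ρ = 1.1600

A = D + L + U where D = diag(7, -6, 6).
T_J = -D⁻¹(L+U): T[0,2] = -(-4)/(7) = +0.5714; T[0,0] = 0.
  T[0,:] = [+0.0000  +0.5714  +0.5714]
  T[1,:] = [+0.6667  +0.0000  -0.5000]
  T[2,:] = [+0.1667  -1.0000  +0.0000]
|eigenvalues of T|: 1.1600, 0.6078, 0.6078.
ρ(T) = max|λ| = 1.1600; 1.1600 > 1 ⇒ diverges.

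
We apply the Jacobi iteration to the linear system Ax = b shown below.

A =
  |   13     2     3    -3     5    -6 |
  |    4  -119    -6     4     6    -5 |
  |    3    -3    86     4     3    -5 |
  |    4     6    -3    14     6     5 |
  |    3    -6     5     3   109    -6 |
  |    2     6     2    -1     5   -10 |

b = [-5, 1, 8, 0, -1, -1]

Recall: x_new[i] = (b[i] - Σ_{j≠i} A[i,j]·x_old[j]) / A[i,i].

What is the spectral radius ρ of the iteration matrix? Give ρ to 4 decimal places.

0.3890

A = D + L + U where D = diag(13, -119, 86, 14, 109, -10).
T_J = -D⁻¹(L+U): T[5,1] = -(6)/(-10) = +0.6000; T[5,5] = 0.
  T[0,:] = [+0.0000 -0.1538 -0.2308 +0.2308 -0.3846 +0.4615]
  T[1,:] = [+0.0336 +0.0000 -0.0504 +0.0336 +0.0504 -0.0420]
  T[2,:] = [-0.0349 +0.0349 +0.0000 -0.0465 -0.0349 +0.0581]
  T[3,:] = [-0.2857 -0.4286 +0.2143 +0.0000 -0.4286 -0.3571]
  T[4,:] = [-0.0275 +0.0550 -0.0459 -0.0275 +0.0000 +0.0550]
  T[5,:] = [+0.2000 +0.6000 +0.2000 -0.1000 +0.5000 +0.0000]
eigenvalue magnitudes: 0.3890, 0.2268, 0.2268, 0.1003, 0.1003, 0.0274.
ρ(T) = max|λ| = 0.3890; 0.3890 < 1 ⇒ converges.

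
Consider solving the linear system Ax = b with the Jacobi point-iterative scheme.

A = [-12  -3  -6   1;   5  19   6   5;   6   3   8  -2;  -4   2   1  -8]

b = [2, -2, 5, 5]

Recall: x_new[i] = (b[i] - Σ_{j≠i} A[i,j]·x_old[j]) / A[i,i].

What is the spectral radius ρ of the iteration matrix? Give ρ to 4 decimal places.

0.8236

Diagonal D = diag(-12, 19, 8, -8); L, U strict lower/upper.
T_J = -D⁻¹(L+U): T[1,3] = -(5)/(19) = -0.2632; T[1,1] = 0.
  T[0,:] = [+0.0000, -0.2500, -0.5000, +0.0833]
  T[1,:] = [-0.2632, +0.0000, -0.3158, -0.2632]
  T[2,:] = [-0.7500, -0.3750, +0.0000, +0.2500]
  T[3,:] = [-0.5000, +0.2500, +0.1250, +0.0000]
eigenvalue magnitudes: 0.8236, 0.6683, 0.3025, 0.3025.
ρ = 0.8236; 0.8236 < 1, so it converges for any x₀.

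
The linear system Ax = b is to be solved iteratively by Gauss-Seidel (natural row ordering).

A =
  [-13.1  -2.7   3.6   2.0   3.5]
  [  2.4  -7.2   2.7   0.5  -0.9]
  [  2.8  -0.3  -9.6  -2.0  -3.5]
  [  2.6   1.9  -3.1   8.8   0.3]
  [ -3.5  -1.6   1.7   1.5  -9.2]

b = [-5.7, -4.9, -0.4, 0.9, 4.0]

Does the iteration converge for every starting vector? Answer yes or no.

Write A = D+L+U with D = diag(-13.1, -7.2, -9.6, 8.8, -9.2).
Gauss-Seidel: T = -(D+L)⁻¹U, row 0 first, T[0,1] = -(-2.7)/(-13.1) = -0.2061; later rows by forward substitution.
  T[0,:] = [+0.0000  -0.2061  +0.2748  +0.1527  +0.2672]
  T[1,:] = [+0.0000  -0.0687  +0.4666  +0.1203  -0.0359]
  T[2,:] = [+0.0000  -0.0580  +0.0656  -0.1676  -0.2855]
  T[3,:] = [+0.0000  +0.0553  -0.1588  -0.1301  -0.2059]
  T[4,:] = [+0.0000  +0.0887  -0.1995  -0.1312  -0.1817]
|λ(T)| sorted: 0.5162, 0.1864, 0.1864, 0.0116, 0.0000.
ρ(T) = max|λ| = 0.5162; 0.5162 < 1 ⇒ converges.

yes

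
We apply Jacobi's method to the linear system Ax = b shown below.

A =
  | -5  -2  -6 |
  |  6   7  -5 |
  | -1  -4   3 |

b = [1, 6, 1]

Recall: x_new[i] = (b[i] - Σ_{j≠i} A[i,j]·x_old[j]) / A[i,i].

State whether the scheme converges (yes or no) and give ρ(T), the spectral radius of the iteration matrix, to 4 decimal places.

A = D + L + U where D = diag(-5, 7, 3).
Jacobi T = -D⁻¹(L+U): T[1,2] = -(-5)/(7) = +0.7143; T[1,1] = 0.
  T[0,:] = [+0.0000, -0.4000, -1.2000]
  T[1,:] = [-0.8571, +0.0000, +0.7143]
  T[2,:] = [+0.3333, +1.3333, +0.0000]
moduli |λ_i(T)| = 1.3553, 0.9704, 0.9704.
spectral radius ρ = 1.3553; 1.3553 > 1: divergent.

no, ρ = 1.3553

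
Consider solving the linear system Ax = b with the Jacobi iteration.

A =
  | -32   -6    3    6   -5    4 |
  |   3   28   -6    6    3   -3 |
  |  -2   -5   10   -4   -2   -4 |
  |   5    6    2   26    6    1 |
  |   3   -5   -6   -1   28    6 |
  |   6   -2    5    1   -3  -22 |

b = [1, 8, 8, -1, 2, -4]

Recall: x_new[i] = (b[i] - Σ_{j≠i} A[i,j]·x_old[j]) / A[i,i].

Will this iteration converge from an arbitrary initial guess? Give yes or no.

yes

Let D = diag(-32, 28, 10, 26, 28, -22); L, U the strict triangles.
Jacobi T = -D⁻¹(L+U): T[3,0] = -(5)/(26) = -0.1923; T[3,3] = 0.
  T[0,:] = [+0.0000 -0.1875 +0.0938 +0.1875 -0.1562 +0.1250]
  T[1,:] = [-0.1071 +0.0000 +0.2143 -0.2143 -0.1071 +0.1071]
  T[2,:] = [+0.2000 +0.5000 +0.0000 +0.4000 +0.2000 +0.4000]
  T[3,:] = [-0.1923 -0.2308 -0.0769 +0.0000 -0.2308 -0.0385]
  T[4,:] = [-0.1071 +0.1786 +0.2143 +0.0357 +0.0000 -0.2143]
  T[5,:] = [+0.2727 -0.0909 +0.2273 +0.0455 -0.1364 +0.0000]
eigenvalue magnitudes: 0.6238, 0.4645, 0.4645, 0.2284, 0.2284, 0.1844.
spectral radius ρ = 0.6238; 0.6238 < 1: convergent.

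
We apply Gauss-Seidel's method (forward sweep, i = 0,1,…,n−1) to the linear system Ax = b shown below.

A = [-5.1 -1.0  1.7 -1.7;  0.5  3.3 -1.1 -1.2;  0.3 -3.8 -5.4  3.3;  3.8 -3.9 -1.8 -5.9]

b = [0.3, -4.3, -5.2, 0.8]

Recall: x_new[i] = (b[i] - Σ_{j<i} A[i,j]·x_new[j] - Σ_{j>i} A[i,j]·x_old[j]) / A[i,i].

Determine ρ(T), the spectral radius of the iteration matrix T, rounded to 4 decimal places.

0.5980

Split A = D + L + U, D = diag(-5.1, 3.3, -5.4, -5.9).
T_GS = -(D+L)⁻¹U: row 0 first, T[0,2] = -(1.7)/(-5.1) = +0.3333; later rows by forward substitution.
  T[0,:] = [+0.0000 -0.1961 +0.3333 -0.3333]
  T[1,:] = [+0.0000 +0.0297 +0.2828 +0.4141]
  T[2,:] = [+0.0000 -0.0318 -0.1805 +0.3012]
  T[3,:] = [+0.0000 -0.1362 +0.0828 -0.5803]
|λ(T)| sorted: 0.5980, 0.2074, 0.2074, 0.0000.
spectral radius ρ = 0.5980; 0.5980 < 1: convergent.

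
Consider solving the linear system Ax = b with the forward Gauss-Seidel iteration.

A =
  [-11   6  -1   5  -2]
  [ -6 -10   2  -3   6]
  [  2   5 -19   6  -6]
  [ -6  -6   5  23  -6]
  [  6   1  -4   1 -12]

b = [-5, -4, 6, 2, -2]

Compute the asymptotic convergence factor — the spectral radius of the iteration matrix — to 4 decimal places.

Let D = diag(-11, -10, -19, 23, -12); L, U the strict triangles.
Gauss-Seidel: T = -(D+L)⁻¹U, row 0 first, T[0,4] = -(-2)/(-11) = -0.1818; later rows by forward substitution.
  T[0,:] = [+0.0000 +0.5455 -0.0909 +0.4545 -0.1818]
  T[1,:] = [+0.0000 -0.3273 +0.2545 -0.5727 +0.7091]
  T[2,:] = [+0.0000 -0.0287 +0.0574 +0.2129 -0.1483]
  T[3,:] = [+0.0000 +0.0632 +0.0302 -0.0771 +0.4307]
  T[4,:] = [+0.0000 +0.2603 -0.0409 +0.1021 +0.0535]
|eigenvalues of T|: 0.7010, 0.2126, 0.1737, 0.1737, 0.0000.
ρ = 0.7010; 0.7010 < 1, so it converges for any x₀.

0.7010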